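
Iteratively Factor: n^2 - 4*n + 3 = (n - 1)*(n - 3)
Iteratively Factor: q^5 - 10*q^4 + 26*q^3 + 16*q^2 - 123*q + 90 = (q + 2)*(q^4 - 12*q^3 + 50*q^2 - 84*q + 45) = (q - 1)*(q + 2)*(q^3 - 11*q^2 + 39*q - 45) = (q - 3)*(q - 1)*(q + 2)*(q^2 - 8*q + 15) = (q - 5)*(q - 3)*(q - 1)*(q + 2)*(q - 3)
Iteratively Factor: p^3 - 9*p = (p - 3)*(p^2 + 3*p) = p*(p - 3)*(p + 3)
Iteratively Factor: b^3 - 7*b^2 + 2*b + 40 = (b - 5)*(b^2 - 2*b - 8) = (b - 5)*(b - 4)*(b + 2)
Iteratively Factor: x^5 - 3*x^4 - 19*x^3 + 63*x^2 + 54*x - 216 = (x - 3)*(x^4 - 19*x^2 + 6*x + 72) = (x - 3)^2*(x^3 + 3*x^2 - 10*x - 24) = (x - 3)^3*(x^2 + 6*x + 8) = (x - 3)^3*(x + 4)*(x + 2)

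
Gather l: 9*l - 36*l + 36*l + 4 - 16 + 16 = 9*l + 4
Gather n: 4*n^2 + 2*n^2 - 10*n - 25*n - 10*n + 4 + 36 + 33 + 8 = 6*n^2 - 45*n + 81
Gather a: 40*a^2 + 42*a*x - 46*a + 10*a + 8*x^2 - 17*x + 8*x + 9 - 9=40*a^2 + a*(42*x - 36) + 8*x^2 - 9*x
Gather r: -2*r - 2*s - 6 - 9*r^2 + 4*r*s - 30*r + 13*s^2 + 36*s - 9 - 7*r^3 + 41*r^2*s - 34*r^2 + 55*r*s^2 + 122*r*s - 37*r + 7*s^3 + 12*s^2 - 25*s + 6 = -7*r^3 + r^2*(41*s - 43) + r*(55*s^2 + 126*s - 69) + 7*s^3 + 25*s^2 + 9*s - 9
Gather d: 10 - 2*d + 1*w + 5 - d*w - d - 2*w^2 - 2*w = d*(-w - 3) - 2*w^2 - w + 15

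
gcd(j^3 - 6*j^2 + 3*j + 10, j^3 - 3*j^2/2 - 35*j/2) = j - 5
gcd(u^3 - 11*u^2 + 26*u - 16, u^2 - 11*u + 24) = u - 8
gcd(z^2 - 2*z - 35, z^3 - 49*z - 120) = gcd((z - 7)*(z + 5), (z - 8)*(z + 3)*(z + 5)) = z + 5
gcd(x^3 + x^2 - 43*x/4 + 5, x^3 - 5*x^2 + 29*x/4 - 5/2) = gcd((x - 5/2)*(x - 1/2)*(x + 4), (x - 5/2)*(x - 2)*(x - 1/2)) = x^2 - 3*x + 5/4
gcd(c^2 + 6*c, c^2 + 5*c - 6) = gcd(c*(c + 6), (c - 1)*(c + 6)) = c + 6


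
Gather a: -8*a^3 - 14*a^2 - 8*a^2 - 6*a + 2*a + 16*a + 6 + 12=-8*a^3 - 22*a^2 + 12*a + 18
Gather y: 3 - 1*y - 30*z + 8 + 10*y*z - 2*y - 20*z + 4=y*(10*z - 3) - 50*z + 15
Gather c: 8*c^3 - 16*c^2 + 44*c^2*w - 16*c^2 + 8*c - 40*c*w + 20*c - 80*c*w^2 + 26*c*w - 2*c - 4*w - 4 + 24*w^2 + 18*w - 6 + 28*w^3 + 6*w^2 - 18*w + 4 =8*c^3 + c^2*(44*w - 32) + c*(-80*w^2 - 14*w + 26) + 28*w^3 + 30*w^2 - 4*w - 6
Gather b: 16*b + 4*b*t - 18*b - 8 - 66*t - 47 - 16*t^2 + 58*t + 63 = b*(4*t - 2) - 16*t^2 - 8*t + 8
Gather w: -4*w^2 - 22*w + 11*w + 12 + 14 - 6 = -4*w^2 - 11*w + 20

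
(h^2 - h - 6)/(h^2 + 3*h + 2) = (h - 3)/(h + 1)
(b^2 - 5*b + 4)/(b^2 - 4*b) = (b - 1)/b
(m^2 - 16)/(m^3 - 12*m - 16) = (m + 4)/(m^2 + 4*m + 4)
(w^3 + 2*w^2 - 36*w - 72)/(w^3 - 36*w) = (w + 2)/w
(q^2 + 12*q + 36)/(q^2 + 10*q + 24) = (q + 6)/(q + 4)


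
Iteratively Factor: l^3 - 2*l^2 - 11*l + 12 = (l - 4)*(l^2 + 2*l - 3) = (l - 4)*(l - 1)*(l + 3)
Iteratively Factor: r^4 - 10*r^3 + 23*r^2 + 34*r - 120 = (r + 2)*(r^3 - 12*r^2 + 47*r - 60) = (r - 3)*(r + 2)*(r^2 - 9*r + 20) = (r - 5)*(r - 3)*(r + 2)*(r - 4)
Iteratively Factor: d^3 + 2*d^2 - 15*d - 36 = (d + 3)*(d^2 - d - 12) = (d + 3)^2*(d - 4)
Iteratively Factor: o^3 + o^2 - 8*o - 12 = (o + 2)*(o^2 - o - 6) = (o + 2)^2*(o - 3)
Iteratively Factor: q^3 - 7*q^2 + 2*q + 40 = (q - 5)*(q^2 - 2*q - 8) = (q - 5)*(q + 2)*(q - 4)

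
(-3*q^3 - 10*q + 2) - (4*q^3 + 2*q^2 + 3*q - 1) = -7*q^3 - 2*q^2 - 13*q + 3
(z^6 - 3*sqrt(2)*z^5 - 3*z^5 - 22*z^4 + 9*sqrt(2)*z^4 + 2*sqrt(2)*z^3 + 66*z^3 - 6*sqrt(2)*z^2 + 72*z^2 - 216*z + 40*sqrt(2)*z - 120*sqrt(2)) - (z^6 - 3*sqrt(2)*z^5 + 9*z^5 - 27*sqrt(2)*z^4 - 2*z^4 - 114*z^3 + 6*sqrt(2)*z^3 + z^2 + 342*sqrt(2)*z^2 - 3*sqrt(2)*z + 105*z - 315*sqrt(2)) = -12*z^5 - 20*z^4 + 36*sqrt(2)*z^4 - 4*sqrt(2)*z^3 + 180*z^3 - 348*sqrt(2)*z^2 + 71*z^2 - 321*z + 43*sqrt(2)*z + 195*sqrt(2)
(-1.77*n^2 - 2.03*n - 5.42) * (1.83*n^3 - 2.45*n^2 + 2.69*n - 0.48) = -3.2391*n^5 + 0.6216*n^4 - 9.7064*n^3 + 8.6679*n^2 - 13.6054*n + 2.6016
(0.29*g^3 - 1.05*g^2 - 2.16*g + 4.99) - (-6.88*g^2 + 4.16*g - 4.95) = 0.29*g^3 + 5.83*g^2 - 6.32*g + 9.94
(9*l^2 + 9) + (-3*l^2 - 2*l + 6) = 6*l^2 - 2*l + 15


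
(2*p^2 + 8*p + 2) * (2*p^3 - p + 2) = 4*p^5 + 16*p^4 + 2*p^3 - 4*p^2 + 14*p + 4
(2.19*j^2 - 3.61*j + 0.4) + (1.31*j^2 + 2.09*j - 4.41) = 3.5*j^2 - 1.52*j - 4.01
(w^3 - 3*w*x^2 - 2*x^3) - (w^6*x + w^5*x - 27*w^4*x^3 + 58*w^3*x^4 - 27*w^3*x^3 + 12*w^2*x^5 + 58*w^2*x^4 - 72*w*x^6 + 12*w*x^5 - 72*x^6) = -w^6*x - w^5*x + 27*w^4*x^3 - 58*w^3*x^4 + 27*w^3*x^3 + w^3 - 12*w^2*x^5 - 58*w^2*x^4 + 72*w*x^6 - 12*w*x^5 - 3*w*x^2 + 72*x^6 - 2*x^3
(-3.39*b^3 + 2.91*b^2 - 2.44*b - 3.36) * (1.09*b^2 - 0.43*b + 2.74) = -3.6951*b^5 + 4.6296*b^4 - 13.1995*b^3 + 5.3602*b^2 - 5.2408*b - 9.2064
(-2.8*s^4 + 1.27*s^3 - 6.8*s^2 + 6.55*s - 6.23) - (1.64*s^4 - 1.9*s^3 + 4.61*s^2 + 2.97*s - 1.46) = -4.44*s^4 + 3.17*s^3 - 11.41*s^2 + 3.58*s - 4.77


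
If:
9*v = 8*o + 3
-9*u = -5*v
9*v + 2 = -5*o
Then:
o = -5/13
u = -5/1053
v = -1/117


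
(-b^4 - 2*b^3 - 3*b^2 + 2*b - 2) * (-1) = b^4 + 2*b^3 + 3*b^2 - 2*b + 2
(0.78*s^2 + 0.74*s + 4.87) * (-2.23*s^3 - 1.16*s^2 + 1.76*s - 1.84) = -1.7394*s^5 - 2.555*s^4 - 10.3457*s^3 - 5.782*s^2 + 7.2096*s - 8.9608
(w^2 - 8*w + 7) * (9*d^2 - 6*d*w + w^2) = 9*d^2*w^2 - 72*d^2*w + 63*d^2 - 6*d*w^3 + 48*d*w^2 - 42*d*w + w^4 - 8*w^3 + 7*w^2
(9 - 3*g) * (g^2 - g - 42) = -3*g^3 + 12*g^2 + 117*g - 378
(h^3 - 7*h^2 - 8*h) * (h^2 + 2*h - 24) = h^5 - 5*h^4 - 46*h^3 + 152*h^2 + 192*h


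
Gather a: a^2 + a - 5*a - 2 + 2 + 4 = a^2 - 4*a + 4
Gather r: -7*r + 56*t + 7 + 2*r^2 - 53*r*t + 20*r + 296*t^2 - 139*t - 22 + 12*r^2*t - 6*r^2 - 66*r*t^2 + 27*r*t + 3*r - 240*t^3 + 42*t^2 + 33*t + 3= r^2*(12*t - 4) + r*(-66*t^2 - 26*t + 16) - 240*t^3 + 338*t^2 - 50*t - 12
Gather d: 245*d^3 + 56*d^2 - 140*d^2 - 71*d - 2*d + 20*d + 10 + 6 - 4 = 245*d^3 - 84*d^2 - 53*d + 12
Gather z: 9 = 9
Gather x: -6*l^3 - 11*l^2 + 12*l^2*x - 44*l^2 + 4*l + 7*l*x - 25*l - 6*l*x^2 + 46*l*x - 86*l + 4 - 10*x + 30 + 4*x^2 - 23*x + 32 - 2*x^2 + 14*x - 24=-6*l^3 - 55*l^2 - 107*l + x^2*(2 - 6*l) + x*(12*l^2 + 53*l - 19) + 42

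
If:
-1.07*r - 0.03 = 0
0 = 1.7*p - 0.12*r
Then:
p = -0.00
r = -0.03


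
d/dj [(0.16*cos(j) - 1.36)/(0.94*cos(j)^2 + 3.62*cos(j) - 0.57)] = (0.1504*cos(j)^2 - 2.5568*cos(j) - 4.832)*sin(j)/(0.8836*cos(j)^4 + 6.8056*cos(j)^3 + 12.0328*cos(j)^2 - 4.1268*cos(j) + 0.3249)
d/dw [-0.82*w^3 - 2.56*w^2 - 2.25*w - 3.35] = -2.46*w^2 - 5.12*w - 2.25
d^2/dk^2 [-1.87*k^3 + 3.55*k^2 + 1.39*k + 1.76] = 7.1 - 11.22*k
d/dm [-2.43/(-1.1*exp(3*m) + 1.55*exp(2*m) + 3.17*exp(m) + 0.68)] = (-8.019*exp(2*m) + 7.533*exp(m) + 7.7031)*exp(m)/(-1.1*exp(3*m) + 1.55*exp(2*m) + 3.17*exp(m) + 0.68)^2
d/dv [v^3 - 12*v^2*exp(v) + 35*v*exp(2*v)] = -12*v^2*exp(v) + 3*v^2 + 70*v*exp(2*v) - 24*v*exp(v) + 35*exp(2*v)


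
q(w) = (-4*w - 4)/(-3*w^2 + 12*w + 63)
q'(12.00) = -0.04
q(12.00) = 0.23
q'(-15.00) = 0.00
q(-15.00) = -0.07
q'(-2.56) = -1.39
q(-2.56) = 0.49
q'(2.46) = -0.06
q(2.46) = -0.19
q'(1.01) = -0.05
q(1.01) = -0.11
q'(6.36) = -2.61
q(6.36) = -1.64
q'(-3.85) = -0.38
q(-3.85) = -0.41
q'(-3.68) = -0.59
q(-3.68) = -0.49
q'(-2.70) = -2.97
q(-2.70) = 0.78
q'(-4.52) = -0.12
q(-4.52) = -0.27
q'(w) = (-4*w - 4)*(6*w - 12)/(-3*w^2 + 12*w + 63)^2 - 4/(-3*w^2 + 12*w + 63) = 4*(w^2 - 4*w - 2*(w - 2)*(w + 1) - 21)/(3*(-w^2 + 4*w + 21)^2)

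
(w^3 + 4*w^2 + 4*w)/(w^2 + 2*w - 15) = w*(w^2 + 4*w + 4)/(w^2 + 2*w - 15)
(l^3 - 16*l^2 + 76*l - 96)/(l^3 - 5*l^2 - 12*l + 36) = (l - 8)/(l + 3)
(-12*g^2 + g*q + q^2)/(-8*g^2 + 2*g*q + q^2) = (-3*g + q)/(-2*g + q)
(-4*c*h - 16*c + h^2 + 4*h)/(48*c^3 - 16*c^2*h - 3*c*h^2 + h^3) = (-h - 4)/(12*c^2 - c*h - h^2)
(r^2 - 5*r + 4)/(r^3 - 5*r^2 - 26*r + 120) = (r - 1)/(r^2 - r - 30)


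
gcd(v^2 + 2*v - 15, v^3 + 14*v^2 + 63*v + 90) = v + 5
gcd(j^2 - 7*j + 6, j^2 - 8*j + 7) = j - 1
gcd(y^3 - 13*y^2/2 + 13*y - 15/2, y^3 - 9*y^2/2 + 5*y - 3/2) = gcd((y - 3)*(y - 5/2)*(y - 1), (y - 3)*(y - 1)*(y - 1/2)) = y^2 - 4*y + 3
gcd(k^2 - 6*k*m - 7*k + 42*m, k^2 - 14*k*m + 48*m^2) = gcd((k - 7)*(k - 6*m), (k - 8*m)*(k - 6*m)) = k - 6*m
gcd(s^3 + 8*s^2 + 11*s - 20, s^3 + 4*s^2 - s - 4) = s^2 + 3*s - 4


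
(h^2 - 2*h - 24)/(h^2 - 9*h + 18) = (h + 4)/(h - 3)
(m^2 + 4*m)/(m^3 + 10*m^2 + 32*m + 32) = m/(m^2 + 6*m + 8)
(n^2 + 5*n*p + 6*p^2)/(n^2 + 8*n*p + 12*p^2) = (n + 3*p)/(n + 6*p)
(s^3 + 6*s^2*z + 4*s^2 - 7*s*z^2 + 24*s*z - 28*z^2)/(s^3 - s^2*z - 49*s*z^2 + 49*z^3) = (-s - 4)/(-s + 7*z)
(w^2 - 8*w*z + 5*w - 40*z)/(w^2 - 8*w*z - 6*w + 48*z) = (w + 5)/(w - 6)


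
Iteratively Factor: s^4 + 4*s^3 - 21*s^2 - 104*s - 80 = (s + 1)*(s^3 + 3*s^2 - 24*s - 80) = (s + 1)*(s + 4)*(s^2 - s - 20) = (s + 1)*(s + 4)^2*(s - 5)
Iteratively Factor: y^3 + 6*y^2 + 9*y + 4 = (y + 4)*(y^2 + 2*y + 1) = (y + 1)*(y + 4)*(y + 1)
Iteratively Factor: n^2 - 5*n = (n)*(n - 5)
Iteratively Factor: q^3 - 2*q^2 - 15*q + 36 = (q - 3)*(q^2 + q - 12) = (q - 3)^2*(q + 4)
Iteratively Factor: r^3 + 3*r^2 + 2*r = (r + 2)*(r^2 + r) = (r + 1)*(r + 2)*(r)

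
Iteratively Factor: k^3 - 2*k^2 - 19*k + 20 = (k - 5)*(k^2 + 3*k - 4) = (k - 5)*(k - 1)*(k + 4)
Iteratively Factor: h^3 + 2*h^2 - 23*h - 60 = (h + 4)*(h^2 - 2*h - 15) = (h + 3)*(h + 4)*(h - 5)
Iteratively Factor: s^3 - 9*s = (s + 3)*(s^2 - 3*s) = (s - 3)*(s + 3)*(s)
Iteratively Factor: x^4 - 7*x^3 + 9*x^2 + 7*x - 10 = (x - 5)*(x^3 - 2*x^2 - x + 2) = (x - 5)*(x + 1)*(x^2 - 3*x + 2) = (x - 5)*(x - 2)*(x + 1)*(x - 1)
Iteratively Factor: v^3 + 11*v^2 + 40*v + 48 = (v + 4)*(v^2 + 7*v + 12) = (v + 4)^2*(v + 3)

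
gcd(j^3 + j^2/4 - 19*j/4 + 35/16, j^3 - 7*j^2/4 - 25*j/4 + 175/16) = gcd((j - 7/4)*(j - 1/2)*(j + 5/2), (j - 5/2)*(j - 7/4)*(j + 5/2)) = j^2 + 3*j/4 - 35/8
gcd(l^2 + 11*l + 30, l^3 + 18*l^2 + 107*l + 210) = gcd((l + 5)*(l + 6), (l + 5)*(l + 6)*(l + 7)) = l^2 + 11*l + 30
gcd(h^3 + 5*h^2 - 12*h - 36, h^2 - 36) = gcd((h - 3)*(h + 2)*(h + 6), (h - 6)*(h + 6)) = h + 6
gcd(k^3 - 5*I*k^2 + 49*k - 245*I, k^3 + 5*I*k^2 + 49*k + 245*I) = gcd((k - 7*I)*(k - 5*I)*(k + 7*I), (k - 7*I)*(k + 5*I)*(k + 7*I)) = k^2 + 49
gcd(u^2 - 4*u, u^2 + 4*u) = u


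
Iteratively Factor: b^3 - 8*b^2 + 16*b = (b - 4)*(b^2 - 4*b) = (b - 4)^2*(b)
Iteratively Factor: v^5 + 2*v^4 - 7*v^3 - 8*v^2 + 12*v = (v)*(v^4 + 2*v^3 - 7*v^2 - 8*v + 12) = v*(v - 1)*(v^3 + 3*v^2 - 4*v - 12) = v*(v - 2)*(v - 1)*(v^2 + 5*v + 6) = v*(v - 2)*(v - 1)*(v + 3)*(v + 2)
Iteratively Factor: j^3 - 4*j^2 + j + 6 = (j + 1)*(j^2 - 5*j + 6) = (j - 3)*(j + 1)*(j - 2)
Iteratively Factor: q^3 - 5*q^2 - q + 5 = (q + 1)*(q^2 - 6*q + 5) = (q - 5)*(q + 1)*(q - 1)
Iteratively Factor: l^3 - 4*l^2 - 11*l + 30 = (l - 2)*(l^2 - 2*l - 15) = (l - 5)*(l - 2)*(l + 3)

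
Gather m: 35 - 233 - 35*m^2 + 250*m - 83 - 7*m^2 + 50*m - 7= -42*m^2 + 300*m - 288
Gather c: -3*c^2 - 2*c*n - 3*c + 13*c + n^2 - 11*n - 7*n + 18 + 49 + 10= -3*c^2 + c*(10 - 2*n) + n^2 - 18*n + 77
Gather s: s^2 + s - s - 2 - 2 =s^2 - 4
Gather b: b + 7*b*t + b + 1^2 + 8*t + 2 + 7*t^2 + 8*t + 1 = b*(7*t + 2) + 7*t^2 + 16*t + 4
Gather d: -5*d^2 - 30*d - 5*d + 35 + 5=-5*d^2 - 35*d + 40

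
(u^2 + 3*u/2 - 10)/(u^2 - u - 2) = (-u^2 - 3*u/2 + 10)/(-u^2 + u + 2)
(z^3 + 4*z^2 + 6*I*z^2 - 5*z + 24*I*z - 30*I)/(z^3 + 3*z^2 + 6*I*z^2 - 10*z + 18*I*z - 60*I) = (z - 1)/(z - 2)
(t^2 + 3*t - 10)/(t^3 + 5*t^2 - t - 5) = (t - 2)/(t^2 - 1)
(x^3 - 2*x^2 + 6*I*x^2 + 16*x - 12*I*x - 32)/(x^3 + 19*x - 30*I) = (x^2 + x*(-2 + 8*I) - 16*I)/(x^2 + 2*I*x + 15)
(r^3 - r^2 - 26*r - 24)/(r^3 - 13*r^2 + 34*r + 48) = (r + 4)/(r - 8)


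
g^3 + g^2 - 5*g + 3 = (g - 1)^2*(g + 3)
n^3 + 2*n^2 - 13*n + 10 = (n - 2)*(n - 1)*(n + 5)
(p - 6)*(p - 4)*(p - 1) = p^3 - 11*p^2 + 34*p - 24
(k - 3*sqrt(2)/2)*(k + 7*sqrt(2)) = k^2 + 11*sqrt(2)*k/2 - 21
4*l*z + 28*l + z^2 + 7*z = (4*l + z)*(z + 7)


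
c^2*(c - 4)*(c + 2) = c^4 - 2*c^3 - 8*c^2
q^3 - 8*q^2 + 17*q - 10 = (q - 5)*(q - 2)*(q - 1)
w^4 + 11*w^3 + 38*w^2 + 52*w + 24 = (w + 1)*(w + 2)^2*(w + 6)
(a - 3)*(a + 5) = a^2 + 2*a - 15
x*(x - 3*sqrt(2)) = x^2 - 3*sqrt(2)*x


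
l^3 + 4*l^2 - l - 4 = (l - 1)*(l + 1)*(l + 4)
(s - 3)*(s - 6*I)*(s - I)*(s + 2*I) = s^4 - 3*s^3 - 5*I*s^3 + 8*s^2 + 15*I*s^2 - 24*s - 12*I*s + 36*I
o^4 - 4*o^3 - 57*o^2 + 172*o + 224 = (o - 8)*(o - 4)*(o + 1)*(o + 7)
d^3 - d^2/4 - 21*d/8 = d*(d - 7/4)*(d + 3/2)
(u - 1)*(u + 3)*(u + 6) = u^3 + 8*u^2 + 9*u - 18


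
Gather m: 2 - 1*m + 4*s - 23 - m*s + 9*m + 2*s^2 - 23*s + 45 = m*(8 - s) + 2*s^2 - 19*s + 24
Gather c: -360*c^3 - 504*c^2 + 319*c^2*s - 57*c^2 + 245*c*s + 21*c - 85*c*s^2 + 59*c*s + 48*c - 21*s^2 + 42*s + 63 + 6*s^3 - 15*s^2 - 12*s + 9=-360*c^3 + c^2*(319*s - 561) + c*(-85*s^2 + 304*s + 69) + 6*s^3 - 36*s^2 + 30*s + 72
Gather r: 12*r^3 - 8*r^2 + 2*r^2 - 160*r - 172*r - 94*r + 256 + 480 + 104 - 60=12*r^3 - 6*r^2 - 426*r + 780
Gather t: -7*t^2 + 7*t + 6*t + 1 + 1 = -7*t^2 + 13*t + 2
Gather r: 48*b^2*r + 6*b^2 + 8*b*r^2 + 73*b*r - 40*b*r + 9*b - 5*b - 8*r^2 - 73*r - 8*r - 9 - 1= 6*b^2 + 4*b + r^2*(8*b - 8) + r*(48*b^2 + 33*b - 81) - 10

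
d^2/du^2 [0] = 0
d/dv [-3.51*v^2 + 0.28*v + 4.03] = 0.28 - 7.02*v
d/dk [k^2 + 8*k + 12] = 2*k + 8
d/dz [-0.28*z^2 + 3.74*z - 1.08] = 3.74 - 0.56*z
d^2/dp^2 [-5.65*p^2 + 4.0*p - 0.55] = -11.3000000000000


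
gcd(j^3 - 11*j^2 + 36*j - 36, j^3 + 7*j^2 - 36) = j - 2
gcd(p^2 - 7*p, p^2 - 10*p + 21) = p - 7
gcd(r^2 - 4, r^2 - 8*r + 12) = r - 2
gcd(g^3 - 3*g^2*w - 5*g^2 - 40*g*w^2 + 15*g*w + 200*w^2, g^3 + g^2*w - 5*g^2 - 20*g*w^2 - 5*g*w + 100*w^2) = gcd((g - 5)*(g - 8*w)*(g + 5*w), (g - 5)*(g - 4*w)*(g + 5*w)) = g^2 + 5*g*w - 5*g - 25*w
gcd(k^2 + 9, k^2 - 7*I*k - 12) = k - 3*I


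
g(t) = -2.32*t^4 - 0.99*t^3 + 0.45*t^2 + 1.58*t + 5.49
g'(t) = -9.28*t^3 - 2.97*t^2 + 0.9*t + 1.58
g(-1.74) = -11.95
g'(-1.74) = 39.91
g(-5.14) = -1475.65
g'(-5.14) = 1178.68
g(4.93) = -1464.90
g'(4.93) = -1178.13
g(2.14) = -47.43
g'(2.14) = -101.04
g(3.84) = -542.31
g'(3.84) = -564.22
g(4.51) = -1028.88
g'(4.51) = -906.06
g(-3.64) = -353.83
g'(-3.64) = 406.51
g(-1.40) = -2.04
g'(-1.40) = 19.96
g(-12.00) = -46345.47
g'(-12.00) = 15598.94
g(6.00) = -3189.39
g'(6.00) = -2104.42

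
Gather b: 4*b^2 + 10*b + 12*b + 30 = 4*b^2 + 22*b + 30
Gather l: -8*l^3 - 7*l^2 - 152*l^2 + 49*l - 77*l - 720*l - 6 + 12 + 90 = -8*l^3 - 159*l^2 - 748*l + 96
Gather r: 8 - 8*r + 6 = 14 - 8*r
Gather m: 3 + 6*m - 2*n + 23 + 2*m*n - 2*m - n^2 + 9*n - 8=m*(2*n + 4) - n^2 + 7*n + 18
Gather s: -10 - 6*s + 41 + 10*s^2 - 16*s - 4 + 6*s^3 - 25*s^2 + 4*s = 6*s^3 - 15*s^2 - 18*s + 27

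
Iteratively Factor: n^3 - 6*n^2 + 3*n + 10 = (n + 1)*(n^2 - 7*n + 10) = (n - 2)*(n + 1)*(n - 5)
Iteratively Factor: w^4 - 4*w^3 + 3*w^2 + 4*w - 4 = (w - 1)*(w^3 - 3*w^2 + 4) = (w - 2)*(w - 1)*(w^2 - w - 2) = (w - 2)^2*(w - 1)*(w + 1)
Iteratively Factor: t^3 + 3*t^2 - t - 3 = (t + 1)*(t^2 + 2*t - 3) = (t + 1)*(t + 3)*(t - 1)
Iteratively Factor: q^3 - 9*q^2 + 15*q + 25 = (q + 1)*(q^2 - 10*q + 25) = (q - 5)*(q + 1)*(q - 5)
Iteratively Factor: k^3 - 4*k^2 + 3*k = (k - 1)*(k^2 - 3*k) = (k - 3)*(k - 1)*(k)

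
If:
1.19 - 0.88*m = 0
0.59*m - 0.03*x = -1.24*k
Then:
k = 0.0241935483870968*x - 0.64342008797654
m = 1.35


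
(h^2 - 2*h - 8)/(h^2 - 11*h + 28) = (h + 2)/(h - 7)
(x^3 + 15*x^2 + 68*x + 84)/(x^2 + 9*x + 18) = (x^2 + 9*x + 14)/(x + 3)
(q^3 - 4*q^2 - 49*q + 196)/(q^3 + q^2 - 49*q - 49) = (q - 4)/(q + 1)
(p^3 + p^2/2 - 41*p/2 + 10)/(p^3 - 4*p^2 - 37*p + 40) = (p^2 - 9*p/2 + 2)/(p^2 - 9*p + 8)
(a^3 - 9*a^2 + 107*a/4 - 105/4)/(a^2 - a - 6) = (a^2 - 6*a + 35/4)/(a + 2)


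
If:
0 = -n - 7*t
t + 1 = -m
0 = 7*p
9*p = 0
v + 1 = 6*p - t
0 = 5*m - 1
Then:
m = 1/5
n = 42/5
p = 0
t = -6/5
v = 1/5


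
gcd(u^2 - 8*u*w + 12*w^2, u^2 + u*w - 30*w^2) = 1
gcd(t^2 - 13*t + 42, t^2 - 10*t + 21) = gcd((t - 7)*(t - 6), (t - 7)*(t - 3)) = t - 7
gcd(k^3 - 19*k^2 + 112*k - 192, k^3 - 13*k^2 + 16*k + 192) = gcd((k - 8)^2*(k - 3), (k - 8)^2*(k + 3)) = k^2 - 16*k + 64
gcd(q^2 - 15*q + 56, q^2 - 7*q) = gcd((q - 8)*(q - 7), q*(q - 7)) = q - 7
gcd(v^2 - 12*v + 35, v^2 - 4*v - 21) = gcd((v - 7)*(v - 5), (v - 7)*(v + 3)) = v - 7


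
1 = 1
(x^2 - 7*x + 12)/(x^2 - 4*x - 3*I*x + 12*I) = (x - 3)/(x - 3*I)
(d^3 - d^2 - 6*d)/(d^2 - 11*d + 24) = d*(d + 2)/(d - 8)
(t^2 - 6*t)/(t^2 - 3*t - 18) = t/(t + 3)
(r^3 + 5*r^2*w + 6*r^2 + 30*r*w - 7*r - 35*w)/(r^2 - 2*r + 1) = (r^2 + 5*r*w + 7*r + 35*w)/(r - 1)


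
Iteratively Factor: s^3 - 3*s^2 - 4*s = (s - 4)*(s^2 + s) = (s - 4)*(s + 1)*(s)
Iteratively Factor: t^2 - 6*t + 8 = (t - 4)*(t - 2)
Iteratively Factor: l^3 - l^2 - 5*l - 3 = (l + 1)*(l^2 - 2*l - 3) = (l + 1)^2*(l - 3)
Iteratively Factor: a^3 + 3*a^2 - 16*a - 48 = (a - 4)*(a^2 + 7*a + 12) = (a - 4)*(a + 4)*(a + 3)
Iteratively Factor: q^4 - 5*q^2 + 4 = (q - 2)*(q^3 + 2*q^2 - q - 2) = (q - 2)*(q - 1)*(q^2 + 3*q + 2) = (q - 2)*(q - 1)*(q + 1)*(q + 2)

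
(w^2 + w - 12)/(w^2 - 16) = (w - 3)/(w - 4)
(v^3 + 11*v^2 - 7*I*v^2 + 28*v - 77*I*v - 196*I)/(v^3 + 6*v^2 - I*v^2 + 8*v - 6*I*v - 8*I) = (v^2 + 7*v*(1 - I) - 49*I)/(v^2 + v*(2 - I) - 2*I)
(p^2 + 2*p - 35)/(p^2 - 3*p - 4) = (-p^2 - 2*p + 35)/(-p^2 + 3*p + 4)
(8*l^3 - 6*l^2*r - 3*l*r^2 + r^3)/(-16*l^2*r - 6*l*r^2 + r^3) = (4*l^2 - 5*l*r + r^2)/(r*(-8*l + r))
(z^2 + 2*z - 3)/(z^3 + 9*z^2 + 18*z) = (z - 1)/(z*(z + 6))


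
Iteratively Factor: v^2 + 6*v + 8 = (v + 4)*(v + 2)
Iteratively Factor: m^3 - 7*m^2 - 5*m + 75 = (m - 5)*(m^2 - 2*m - 15) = (m - 5)*(m + 3)*(m - 5)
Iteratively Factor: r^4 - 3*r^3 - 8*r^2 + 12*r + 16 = (r - 2)*(r^3 - r^2 - 10*r - 8) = (r - 2)*(r + 1)*(r^2 - 2*r - 8) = (r - 2)*(r + 1)*(r + 2)*(r - 4)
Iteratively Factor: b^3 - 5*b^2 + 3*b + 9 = (b - 3)*(b^2 - 2*b - 3) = (b - 3)^2*(b + 1)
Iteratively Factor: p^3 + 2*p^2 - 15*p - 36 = (p - 4)*(p^2 + 6*p + 9) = (p - 4)*(p + 3)*(p + 3)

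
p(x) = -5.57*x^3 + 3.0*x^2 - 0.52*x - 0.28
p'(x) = -16.71*x^2 + 6.0*x - 0.52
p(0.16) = -0.31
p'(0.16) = 0.01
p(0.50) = -0.49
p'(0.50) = -1.70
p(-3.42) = 259.40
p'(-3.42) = -216.49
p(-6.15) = 1412.01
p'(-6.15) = -669.43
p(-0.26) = 0.16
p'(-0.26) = -3.21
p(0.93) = -2.65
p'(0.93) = -9.39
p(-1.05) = 10.02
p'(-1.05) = -25.24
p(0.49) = -0.47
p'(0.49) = -1.59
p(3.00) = -125.23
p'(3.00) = -132.91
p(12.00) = -9199.48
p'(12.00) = -2334.76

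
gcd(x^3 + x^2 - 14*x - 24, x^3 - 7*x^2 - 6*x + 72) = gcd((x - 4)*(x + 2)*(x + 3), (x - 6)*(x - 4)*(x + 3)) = x^2 - x - 12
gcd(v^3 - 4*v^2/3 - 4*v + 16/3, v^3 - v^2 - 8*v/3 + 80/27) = v - 4/3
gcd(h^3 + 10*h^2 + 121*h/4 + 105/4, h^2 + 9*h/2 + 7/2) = h + 7/2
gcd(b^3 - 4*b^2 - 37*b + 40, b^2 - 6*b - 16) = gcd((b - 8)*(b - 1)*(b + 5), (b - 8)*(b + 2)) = b - 8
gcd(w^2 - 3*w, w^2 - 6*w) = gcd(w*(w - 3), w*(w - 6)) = w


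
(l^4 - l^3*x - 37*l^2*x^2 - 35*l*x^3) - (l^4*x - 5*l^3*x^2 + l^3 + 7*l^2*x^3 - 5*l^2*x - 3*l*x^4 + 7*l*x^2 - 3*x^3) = -l^4*x + l^4 + 5*l^3*x^2 - l^3*x - l^3 - 7*l^2*x^3 - 37*l^2*x^2 + 5*l^2*x + 3*l*x^4 - 35*l*x^3 - 7*l*x^2 + 3*x^3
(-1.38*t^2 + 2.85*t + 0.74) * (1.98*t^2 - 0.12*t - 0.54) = -2.7324*t^4 + 5.8086*t^3 + 1.8684*t^2 - 1.6278*t - 0.3996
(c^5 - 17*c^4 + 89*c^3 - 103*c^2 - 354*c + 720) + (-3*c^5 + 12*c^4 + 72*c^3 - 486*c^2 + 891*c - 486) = -2*c^5 - 5*c^4 + 161*c^3 - 589*c^2 + 537*c + 234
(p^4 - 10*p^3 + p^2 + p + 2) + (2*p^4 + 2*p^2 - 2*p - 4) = 3*p^4 - 10*p^3 + 3*p^2 - p - 2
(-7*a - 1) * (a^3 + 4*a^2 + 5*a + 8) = -7*a^4 - 29*a^3 - 39*a^2 - 61*a - 8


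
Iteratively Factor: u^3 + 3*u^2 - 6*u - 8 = (u + 1)*(u^2 + 2*u - 8) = (u + 1)*(u + 4)*(u - 2)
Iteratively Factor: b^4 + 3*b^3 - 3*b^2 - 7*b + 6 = (b - 1)*(b^3 + 4*b^2 + b - 6) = (b - 1)*(b + 2)*(b^2 + 2*b - 3) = (b - 1)*(b + 2)*(b + 3)*(b - 1)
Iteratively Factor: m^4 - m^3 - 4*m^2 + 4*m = (m - 1)*(m^3 - 4*m) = (m - 2)*(m - 1)*(m^2 + 2*m) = m*(m - 2)*(m - 1)*(m + 2)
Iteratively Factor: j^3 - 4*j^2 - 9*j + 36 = (j + 3)*(j^2 - 7*j + 12) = (j - 4)*(j + 3)*(j - 3)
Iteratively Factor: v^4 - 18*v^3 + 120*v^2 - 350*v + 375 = (v - 5)*(v^3 - 13*v^2 + 55*v - 75) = (v - 5)*(v - 3)*(v^2 - 10*v + 25) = (v - 5)^2*(v - 3)*(v - 5)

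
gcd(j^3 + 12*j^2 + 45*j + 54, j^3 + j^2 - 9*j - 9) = j + 3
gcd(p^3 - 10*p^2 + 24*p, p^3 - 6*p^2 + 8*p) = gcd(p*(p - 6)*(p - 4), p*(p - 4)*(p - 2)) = p^2 - 4*p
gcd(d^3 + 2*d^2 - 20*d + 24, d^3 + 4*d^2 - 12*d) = d^2 + 4*d - 12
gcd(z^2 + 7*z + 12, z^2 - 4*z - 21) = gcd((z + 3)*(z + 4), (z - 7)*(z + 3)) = z + 3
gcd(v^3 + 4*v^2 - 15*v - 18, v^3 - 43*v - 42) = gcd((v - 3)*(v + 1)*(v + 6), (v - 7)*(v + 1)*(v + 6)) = v^2 + 7*v + 6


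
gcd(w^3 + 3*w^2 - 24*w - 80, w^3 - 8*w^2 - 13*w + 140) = w^2 - w - 20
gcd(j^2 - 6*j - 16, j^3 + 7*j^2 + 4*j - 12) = j + 2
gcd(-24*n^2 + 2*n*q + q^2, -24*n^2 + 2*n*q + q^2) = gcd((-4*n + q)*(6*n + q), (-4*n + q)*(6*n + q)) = -24*n^2 + 2*n*q + q^2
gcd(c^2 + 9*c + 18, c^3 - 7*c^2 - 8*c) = 1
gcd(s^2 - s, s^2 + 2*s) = s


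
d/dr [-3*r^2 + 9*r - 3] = 9 - 6*r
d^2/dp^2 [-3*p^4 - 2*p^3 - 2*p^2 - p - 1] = -36*p^2 - 12*p - 4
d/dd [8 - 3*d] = -3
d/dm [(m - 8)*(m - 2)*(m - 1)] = 3*m^2 - 22*m + 26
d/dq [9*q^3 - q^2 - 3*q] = 27*q^2 - 2*q - 3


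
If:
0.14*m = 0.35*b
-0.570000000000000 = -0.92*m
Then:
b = 0.25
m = 0.62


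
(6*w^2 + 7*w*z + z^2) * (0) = 0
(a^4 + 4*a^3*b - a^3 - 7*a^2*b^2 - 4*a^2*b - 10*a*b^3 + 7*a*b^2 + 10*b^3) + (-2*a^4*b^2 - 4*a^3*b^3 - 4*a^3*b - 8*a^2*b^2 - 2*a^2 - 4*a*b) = -2*a^4*b^2 + a^4 - 4*a^3*b^3 - a^3 - 15*a^2*b^2 - 4*a^2*b - 2*a^2 - 10*a*b^3 + 7*a*b^2 - 4*a*b + 10*b^3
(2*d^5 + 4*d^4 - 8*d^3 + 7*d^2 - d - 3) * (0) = 0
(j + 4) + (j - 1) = 2*j + 3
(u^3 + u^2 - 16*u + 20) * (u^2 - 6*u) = u^5 - 5*u^4 - 22*u^3 + 116*u^2 - 120*u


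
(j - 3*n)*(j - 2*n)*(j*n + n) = j^3*n - 5*j^2*n^2 + j^2*n + 6*j*n^3 - 5*j*n^2 + 6*n^3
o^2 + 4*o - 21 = (o - 3)*(o + 7)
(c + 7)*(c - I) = c^2 + 7*c - I*c - 7*I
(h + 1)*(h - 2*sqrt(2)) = h^2 - 2*sqrt(2)*h + h - 2*sqrt(2)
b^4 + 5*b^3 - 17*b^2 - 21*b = b*(b - 3)*(b + 1)*(b + 7)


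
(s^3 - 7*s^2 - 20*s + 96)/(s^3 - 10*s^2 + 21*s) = (s^2 - 4*s - 32)/(s*(s - 7))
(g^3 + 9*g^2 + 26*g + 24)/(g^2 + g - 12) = (g^2 + 5*g + 6)/(g - 3)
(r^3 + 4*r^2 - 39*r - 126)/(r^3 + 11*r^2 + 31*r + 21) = (r - 6)/(r + 1)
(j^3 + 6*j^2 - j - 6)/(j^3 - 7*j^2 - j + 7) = (j + 6)/(j - 7)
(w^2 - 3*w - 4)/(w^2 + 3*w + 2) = (w - 4)/(w + 2)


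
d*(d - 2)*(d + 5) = d^3 + 3*d^2 - 10*d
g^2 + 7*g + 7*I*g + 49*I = (g + 7)*(g + 7*I)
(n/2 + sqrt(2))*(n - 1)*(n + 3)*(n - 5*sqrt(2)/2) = n^4/2 - sqrt(2)*n^3/4 + n^3 - 13*n^2/2 - sqrt(2)*n^2/2 - 10*n + 3*sqrt(2)*n/4 + 15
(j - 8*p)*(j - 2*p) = j^2 - 10*j*p + 16*p^2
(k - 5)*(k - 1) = k^2 - 6*k + 5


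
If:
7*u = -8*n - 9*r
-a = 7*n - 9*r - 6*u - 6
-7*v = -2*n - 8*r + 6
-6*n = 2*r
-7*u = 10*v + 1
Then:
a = 10226/609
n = -53/87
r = 53/29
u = -1007/609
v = 92/87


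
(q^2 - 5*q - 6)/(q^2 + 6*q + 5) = (q - 6)/(q + 5)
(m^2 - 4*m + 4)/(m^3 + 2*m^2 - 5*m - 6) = (m - 2)/(m^2 + 4*m + 3)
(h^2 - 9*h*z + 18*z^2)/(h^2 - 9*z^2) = (h - 6*z)/(h + 3*z)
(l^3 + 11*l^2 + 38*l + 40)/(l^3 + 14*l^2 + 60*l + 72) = (l^2 + 9*l + 20)/(l^2 + 12*l + 36)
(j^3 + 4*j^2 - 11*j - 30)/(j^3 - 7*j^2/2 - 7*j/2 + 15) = 2*(j + 5)/(2*j - 5)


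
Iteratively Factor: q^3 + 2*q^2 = (q)*(q^2 + 2*q) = q^2*(q + 2)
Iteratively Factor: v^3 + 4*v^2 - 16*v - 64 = (v + 4)*(v^2 - 16) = (v - 4)*(v + 4)*(v + 4)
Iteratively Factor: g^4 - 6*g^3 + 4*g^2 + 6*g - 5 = (g - 1)*(g^3 - 5*g^2 - g + 5) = (g - 1)^2*(g^2 - 4*g - 5) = (g - 1)^2*(g + 1)*(g - 5)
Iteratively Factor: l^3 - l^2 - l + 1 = (l - 1)*(l^2 - 1) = (l - 1)*(l + 1)*(l - 1)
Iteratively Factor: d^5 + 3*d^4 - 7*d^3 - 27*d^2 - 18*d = (d + 1)*(d^4 + 2*d^3 - 9*d^2 - 18*d) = (d - 3)*(d + 1)*(d^3 + 5*d^2 + 6*d) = d*(d - 3)*(d + 1)*(d^2 + 5*d + 6) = d*(d - 3)*(d + 1)*(d + 3)*(d + 2)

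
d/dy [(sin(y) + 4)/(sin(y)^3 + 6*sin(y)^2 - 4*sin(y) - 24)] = -2*(sin(y)^3 + 9*sin(y)^2 + 24*sin(y) + 4)*cos(y)/(sin(y)^3 + 6*sin(y)^2 - 4*sin(y) - 24)^2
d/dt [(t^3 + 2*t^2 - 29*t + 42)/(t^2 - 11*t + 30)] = (t^4 - 22*t^3 + 97*t^2 + 36*t - 408)/(t^4 - 22*t^3 + 181*t^2 - 660*t + 900)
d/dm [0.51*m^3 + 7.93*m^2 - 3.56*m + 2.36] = 1.53*m^2 + 15.86*m - 3.56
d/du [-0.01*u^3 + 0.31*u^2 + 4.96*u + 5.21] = -0.03*u^2 + 0.62*u + 4.96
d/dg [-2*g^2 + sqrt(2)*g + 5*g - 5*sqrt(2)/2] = -4*g + sqrt(2) + 5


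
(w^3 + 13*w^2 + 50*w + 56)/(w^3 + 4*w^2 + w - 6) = (w^2 + 11*w + 28)/(w^2 + 2*w - 3)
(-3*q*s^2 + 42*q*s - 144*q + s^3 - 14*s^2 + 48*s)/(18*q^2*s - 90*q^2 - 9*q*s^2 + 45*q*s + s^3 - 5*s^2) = (-s^2 + 14*s - 48)/(6*q*s - 30*q - s^2 + 5*s)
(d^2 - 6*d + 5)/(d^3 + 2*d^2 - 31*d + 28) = (d - 5)/(d^2 + 3*d - 28)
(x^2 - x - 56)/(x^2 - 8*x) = (x + 7)/x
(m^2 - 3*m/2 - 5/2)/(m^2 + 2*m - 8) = (2*m^2 - 3*m - 5)/(2*(m^2 + 2*m - 8))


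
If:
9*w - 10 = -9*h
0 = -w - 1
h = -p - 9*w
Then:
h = 19/9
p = 62/9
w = -1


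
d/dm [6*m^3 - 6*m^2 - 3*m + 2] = 18*m^2 - 12*m - 3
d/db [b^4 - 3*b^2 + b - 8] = 4*b^3 - 6*b + 1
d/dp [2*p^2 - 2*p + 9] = 4*p - 2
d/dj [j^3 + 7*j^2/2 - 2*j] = 3*j^2 + 7*j - 2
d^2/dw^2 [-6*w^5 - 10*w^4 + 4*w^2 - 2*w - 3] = -120*w^3 - 120*w^2 + 8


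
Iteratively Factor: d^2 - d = (d)*(d - 1)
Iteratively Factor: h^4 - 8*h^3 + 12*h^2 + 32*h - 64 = (h - 4)*(h^3 - 4*h^2 - 4*h + 16) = (h - 4)^2*(h^2 - 4) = (h - 4)^2*(h + 2)*(h - 2)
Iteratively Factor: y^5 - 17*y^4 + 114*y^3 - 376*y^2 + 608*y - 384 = (y - 2)*(y^4 - 15*y^3 + 84*y^2 - 208*y + 192) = (y - 4)*(y - 2)*(y^3 - 11*y^2 + 40*y - 48) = (y - 4)*(y - 3)*(y - 2)*(y^2 - 8*y + 16) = (y - 4)^2*(y - 3)*(y - 2)*(y - 4)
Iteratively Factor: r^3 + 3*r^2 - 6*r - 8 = (r + 1)*(r^2 + 2*r - 8) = (r - 2)*(r + 1)*(r + 4)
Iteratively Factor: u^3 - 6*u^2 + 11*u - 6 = (u - 1)*(u^2 - 5*u + 6) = (u - 3)*(u - 1)*(u - 2)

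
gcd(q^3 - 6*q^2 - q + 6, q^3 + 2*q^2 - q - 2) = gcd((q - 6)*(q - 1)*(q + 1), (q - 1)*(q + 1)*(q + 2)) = q^2 - 1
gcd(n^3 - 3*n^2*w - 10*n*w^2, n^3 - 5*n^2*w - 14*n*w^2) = n^2 + 2*n*w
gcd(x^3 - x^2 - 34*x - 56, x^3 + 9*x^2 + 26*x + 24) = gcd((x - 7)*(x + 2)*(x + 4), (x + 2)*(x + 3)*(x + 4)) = x^2 + 6*x + 8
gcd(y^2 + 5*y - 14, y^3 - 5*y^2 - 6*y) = 1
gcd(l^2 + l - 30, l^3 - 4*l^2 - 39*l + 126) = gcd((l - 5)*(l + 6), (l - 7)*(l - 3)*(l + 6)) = l + 6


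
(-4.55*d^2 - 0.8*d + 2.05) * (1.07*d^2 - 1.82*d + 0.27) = -4.8685*d^4 + 7.425*d^3 + 2.421*d^2 - 3.947*d + 0.5535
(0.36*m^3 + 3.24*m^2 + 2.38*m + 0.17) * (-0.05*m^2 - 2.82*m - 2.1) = -0.018*m^5 - 1.1772*m^4 - 10.0118*m^3 - 13.5241*m^2 - 5.4774*m - 0.357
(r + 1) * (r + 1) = r^2 + 2*r + 1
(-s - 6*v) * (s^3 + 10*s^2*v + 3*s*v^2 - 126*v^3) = -s^4 - 16*s^3*v - 63*s^2*v^2 + 108*s*v^3 + 756*v^4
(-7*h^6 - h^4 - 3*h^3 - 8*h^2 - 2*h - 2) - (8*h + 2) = -7*h^6 - h^4 - 3*h^3 - 8*h^2 - 10*h - 4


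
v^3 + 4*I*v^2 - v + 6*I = (v - I)*(v + 2*I)*(v + 3*I)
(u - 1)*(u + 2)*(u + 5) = u^3 + 6*u^2 + 3*u - 10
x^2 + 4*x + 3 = (x + 1)*(x + 3)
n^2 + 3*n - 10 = (n - 2)*(n + 5)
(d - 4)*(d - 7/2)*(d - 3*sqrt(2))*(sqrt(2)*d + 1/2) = sqrt(2)*d^4 - 15*sqrt(2)*d^3/2 - 11*d^3/2 + 25*sqrt(2)*d^2/2 + 165*d^2/4 - 77*d + 45*sqrt(2)*d/4 - 21*sqrt(2)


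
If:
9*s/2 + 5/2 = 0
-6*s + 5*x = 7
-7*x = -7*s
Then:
No Solution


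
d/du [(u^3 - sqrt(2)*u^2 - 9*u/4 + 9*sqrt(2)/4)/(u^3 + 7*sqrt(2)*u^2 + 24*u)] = (16*sqrt(2)*u^4 + 105*u^3 - 30*sqrt(2)*u^2 - 126*u - 108*sqrt(2))/(2*u^2*(u^4 + 14*sqrt(2)*u^3 + 146*u^2 + 336*sqrt(2)*u + 576))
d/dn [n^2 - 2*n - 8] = 2*n - 2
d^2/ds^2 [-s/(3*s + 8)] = 48/(3*s + 8)^3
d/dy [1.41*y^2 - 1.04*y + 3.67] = 2.82*y - 1.04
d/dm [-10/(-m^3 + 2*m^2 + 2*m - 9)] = 10*(-3*m^2 + 4*m + 2)/(m^3 - 2*m^2 - 2*m + 9)^2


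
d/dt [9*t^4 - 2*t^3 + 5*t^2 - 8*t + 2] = 36*t^3 - 6*t^2 + 10*t - 8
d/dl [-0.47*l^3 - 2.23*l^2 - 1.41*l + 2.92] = -1.41*l^2 - 4.46*l - 1.41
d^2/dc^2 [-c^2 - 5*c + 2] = -2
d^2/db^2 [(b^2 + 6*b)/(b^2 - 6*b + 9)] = 6*(4*b + 15)/(b^4 - 12*b^3 + 54*b^2 - 108*b + 81)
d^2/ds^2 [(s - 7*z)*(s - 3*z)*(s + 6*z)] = 6*s - 8*z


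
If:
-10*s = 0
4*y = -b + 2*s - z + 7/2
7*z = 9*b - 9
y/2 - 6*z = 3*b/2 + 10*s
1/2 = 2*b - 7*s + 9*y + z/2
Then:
No Solution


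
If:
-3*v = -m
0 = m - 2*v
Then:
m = 0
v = 0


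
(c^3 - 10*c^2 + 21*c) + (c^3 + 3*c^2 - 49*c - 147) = 2*c^3 - 7*c^2 - 28*c - 147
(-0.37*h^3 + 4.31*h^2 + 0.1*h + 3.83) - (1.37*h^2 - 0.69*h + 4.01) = -0.37*h^3 + 2.94*h^2 + 0.79*h - 0.18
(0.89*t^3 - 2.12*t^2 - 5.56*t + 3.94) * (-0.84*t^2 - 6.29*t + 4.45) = -0.7476*t^5 - 3.8173*t^4 + 21.9657*t^3 + 22.2288*t^2 - 49.5246*t + 17.533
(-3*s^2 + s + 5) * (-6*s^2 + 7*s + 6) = 18*s^4 - 27*s^3 - 41*s^2 + 41*s + 30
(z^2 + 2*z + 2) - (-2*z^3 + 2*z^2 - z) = 2*z^3 - z^2 + 3*z + 2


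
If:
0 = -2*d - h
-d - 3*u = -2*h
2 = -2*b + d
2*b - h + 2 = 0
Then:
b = -1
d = 0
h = 0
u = 0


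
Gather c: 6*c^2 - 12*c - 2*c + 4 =6*c^2 - 14*c + 4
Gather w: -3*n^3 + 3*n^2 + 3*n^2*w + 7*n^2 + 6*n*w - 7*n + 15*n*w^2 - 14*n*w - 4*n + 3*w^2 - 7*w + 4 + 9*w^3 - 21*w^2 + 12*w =-3*n^3 + 10*n^2 - 11*n + 9*w^3 + w^2*(15*n - 18) + w*(3*n^2 - 8*n + 5) + 4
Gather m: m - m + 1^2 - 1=0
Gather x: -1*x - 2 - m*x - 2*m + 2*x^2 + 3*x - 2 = -2*m + 2*x^2 + x*(2 - m) - 4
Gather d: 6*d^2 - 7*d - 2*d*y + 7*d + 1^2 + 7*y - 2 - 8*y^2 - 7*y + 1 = 6*d^2 - 2*d*y - 8*y^2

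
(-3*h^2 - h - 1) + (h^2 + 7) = -2*h^2 - h + 6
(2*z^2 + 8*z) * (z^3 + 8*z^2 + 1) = 2*z^5 + 24*z^4 + 64*z^3 + 2*z^2 + 8*z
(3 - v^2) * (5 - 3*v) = 3*v^3 - 5*v^2 - 9*v + 15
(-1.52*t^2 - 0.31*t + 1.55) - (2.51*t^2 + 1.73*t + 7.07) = -4.03*t^2 - 2.04*t - 5.52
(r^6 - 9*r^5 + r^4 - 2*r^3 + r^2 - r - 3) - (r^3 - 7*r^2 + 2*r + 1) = r^6 - 9*r^5 + r^4 - 3*r^3 + 8*r^2 - 3*r - 4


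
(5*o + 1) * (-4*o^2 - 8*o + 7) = -20*o^3 - 44*o^2 + 27*o + 7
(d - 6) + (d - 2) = 2*d - 8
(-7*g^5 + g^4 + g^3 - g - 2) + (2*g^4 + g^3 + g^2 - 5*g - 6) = -7*g^5 + 3*g^4 + 2*g^3 + g^2 - 6*g - 8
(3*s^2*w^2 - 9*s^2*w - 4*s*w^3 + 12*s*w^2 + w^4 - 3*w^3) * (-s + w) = -3*s^3*w^2 + 9*s^3*w + 7*s^2*w^3 - 21*s^2*w^2 - 5*s*w^4 + 15*s*w^3 + w^5 - 3*w^4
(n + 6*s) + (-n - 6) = 6*s - 6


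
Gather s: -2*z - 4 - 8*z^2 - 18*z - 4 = -8*z^2 - 20*z - 8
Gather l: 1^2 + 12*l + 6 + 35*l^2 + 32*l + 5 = 35*l^2 + 44*l + 12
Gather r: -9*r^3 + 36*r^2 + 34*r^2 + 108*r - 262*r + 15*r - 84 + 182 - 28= -9*r^3 + 70*r^2 - 139*r + 70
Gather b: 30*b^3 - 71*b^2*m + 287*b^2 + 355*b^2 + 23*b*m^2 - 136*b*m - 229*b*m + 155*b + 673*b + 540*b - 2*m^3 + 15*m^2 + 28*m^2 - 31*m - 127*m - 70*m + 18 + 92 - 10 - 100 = 30*b^3 + b^2*(642 - 71*m) + b*(23*m^2 - 365*m + 1368) - 2*m^3 + 43*m^2 - 228*m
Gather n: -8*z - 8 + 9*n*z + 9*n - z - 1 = n*(9*z + 9) - 9*z - 9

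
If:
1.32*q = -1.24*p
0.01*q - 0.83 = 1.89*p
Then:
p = -0.44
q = 0.41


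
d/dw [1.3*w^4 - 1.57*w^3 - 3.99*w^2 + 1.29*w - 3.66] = 5.2*w^3 - 4.71*w^2 - 7.98*w + 1.29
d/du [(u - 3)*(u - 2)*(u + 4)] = 3*u^2 - 2*u - 14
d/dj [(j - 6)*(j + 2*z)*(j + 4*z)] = 3*j^2 + 12*j*z - 12*j + 8*z^2 - 36*z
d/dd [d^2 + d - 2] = 2*d + 1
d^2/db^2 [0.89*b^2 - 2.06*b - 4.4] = 1.78000000000000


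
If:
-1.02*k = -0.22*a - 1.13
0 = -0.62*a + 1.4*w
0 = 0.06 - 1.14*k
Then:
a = -4.89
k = 0.05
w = -2.17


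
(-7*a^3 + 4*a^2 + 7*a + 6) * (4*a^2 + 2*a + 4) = -28*a^5 + 2*a^4 + 8*a^3 + 54*a^2 + 40*a + 24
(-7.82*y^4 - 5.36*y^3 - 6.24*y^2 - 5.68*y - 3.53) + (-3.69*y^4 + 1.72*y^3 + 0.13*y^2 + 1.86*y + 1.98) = -11.51*y^4 - 3.64*y^3 - 6.11*y^2 - 3.82*y - 1.55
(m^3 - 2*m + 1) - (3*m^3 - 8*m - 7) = -2*m^3 + 6*m + 8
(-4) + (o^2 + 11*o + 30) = o^2 + 11*o + 26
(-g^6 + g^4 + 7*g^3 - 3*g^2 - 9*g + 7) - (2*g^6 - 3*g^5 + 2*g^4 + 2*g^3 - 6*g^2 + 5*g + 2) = -3*g^6 + 3*g^5 - g^4 + 5*g^3 + 3*g^2 - 14*g + 5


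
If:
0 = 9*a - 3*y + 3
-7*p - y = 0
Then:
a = y/3 - 1/3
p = -y/7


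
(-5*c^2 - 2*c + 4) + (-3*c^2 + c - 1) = -8*c^2 - c + 3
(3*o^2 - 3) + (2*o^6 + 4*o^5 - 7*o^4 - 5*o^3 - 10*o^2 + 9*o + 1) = 2*o^6 + 4*o^5 - 7*o^4 - 5*o^3 - 7*o^2 + 9*o - 2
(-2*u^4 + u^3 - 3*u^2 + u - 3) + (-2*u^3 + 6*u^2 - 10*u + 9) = -2*u^4 - u^3 + 3*u^2 - 9*u + 6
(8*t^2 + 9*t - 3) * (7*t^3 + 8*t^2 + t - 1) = 56*t^5 + 127*t^4 + 59*t^3 - 23*t^2 - 12*t + 3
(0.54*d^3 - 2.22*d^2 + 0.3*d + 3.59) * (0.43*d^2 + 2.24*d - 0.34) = 0.2322*d^5 + 0.255*d^4 - 5.0274*d^3 + 2.9705*d^2 + 7.9396*d - 1.2206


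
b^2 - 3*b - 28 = (b - 7)*(b + 4)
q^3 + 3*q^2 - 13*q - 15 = (q - 3)*(q + 1)*(q + 5)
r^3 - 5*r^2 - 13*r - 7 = (r - 7)*(r + 1)^2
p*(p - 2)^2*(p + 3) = p^4 - p^3 - 8*p^2 + 12*p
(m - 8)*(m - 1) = m^2 - 9*m + 8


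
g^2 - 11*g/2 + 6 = (g - 4)*(g - 3/2)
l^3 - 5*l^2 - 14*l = l*(l - 7)*(l + 2)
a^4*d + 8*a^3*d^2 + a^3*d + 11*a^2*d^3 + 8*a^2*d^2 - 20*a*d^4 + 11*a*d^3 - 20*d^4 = (a - d)*(a + 4*d)*(a + 5*d)*(a*d + d)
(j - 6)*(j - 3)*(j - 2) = j^3 - 11*j^2 + 36*j - 36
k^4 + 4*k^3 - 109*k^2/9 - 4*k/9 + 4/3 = (k - 2)*(k - 1/3)*(k + 1/3)*(k + 6)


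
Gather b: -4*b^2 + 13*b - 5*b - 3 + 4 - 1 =-4*b^2 + 8*b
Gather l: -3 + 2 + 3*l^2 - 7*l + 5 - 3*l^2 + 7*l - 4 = 0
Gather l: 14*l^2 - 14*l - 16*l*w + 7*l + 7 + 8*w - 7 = 14*l^2 + l*(-16*w - 7) + 8*w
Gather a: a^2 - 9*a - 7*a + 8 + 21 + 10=a^2 - 16*a + 39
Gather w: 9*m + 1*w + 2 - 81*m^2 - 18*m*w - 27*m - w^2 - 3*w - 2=-81*m^2 - 18*m - w^2 + w*(-18*m - 2)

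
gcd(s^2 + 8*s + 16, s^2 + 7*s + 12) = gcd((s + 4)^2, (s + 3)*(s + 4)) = s + 4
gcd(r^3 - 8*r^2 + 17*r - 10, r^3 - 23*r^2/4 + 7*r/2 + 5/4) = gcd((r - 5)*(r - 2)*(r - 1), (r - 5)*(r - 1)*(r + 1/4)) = r^2 - 6*r + 5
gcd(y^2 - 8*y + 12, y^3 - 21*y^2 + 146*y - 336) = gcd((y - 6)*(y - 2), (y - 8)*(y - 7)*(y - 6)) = y - 6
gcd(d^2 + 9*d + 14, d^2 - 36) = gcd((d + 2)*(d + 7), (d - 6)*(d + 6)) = 1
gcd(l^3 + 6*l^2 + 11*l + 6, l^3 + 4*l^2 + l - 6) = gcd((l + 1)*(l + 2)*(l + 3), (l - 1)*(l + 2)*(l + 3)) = l^2 + 5*l + 6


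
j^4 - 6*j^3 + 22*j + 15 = (j - 5)*(j - 3)*(j + 1)^2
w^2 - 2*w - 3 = (w - 3)*(w + 1)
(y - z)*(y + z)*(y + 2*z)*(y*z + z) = y^4*z + 2*y^3*z^2 + y^3*z - y^2*z^3 + 2*y^2*z^2 - 2*y*z^4 - y*z^3 - 2*z^4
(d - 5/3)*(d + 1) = d^2 - 2*d/3 - 5/3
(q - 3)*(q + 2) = q^2 - q - 6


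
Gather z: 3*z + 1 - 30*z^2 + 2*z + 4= -30*z^2 + 5*z + 5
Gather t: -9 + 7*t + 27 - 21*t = 18 - 14*t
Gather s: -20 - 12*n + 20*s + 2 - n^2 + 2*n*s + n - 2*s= -n^2 - 11*n + s*(2*n + 18) - 18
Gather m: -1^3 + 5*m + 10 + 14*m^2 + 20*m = 14*m^2 + 25*m + 9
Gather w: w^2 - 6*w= w^2 - 6*w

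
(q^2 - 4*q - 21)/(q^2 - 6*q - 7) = (q + 3)/(q + 1)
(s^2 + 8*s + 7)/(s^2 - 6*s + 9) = (s^2 + 8*s + 7)/(s^2 - 6*s + 9)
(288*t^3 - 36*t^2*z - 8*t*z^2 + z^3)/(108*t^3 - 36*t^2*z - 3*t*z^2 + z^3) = (-8*t + z)/(-3*t + z)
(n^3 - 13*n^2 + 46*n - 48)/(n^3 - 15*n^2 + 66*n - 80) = (n - 3)/(n - 5)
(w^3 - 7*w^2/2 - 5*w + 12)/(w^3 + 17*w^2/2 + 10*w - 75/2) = (w^2 - 2*w - 8)/(w^2 + 10*w + 25)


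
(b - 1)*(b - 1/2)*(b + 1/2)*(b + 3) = b^4 + 2*b^3 - 13*b^2/4 - b/2 + 3/4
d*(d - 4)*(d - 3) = d^3 - 7*d^2 + 12*d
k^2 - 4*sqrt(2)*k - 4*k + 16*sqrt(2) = (k - 4)*(k - 4*sqrt(2))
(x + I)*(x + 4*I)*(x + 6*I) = x^3 + 11*I*x^2 - 34*x - 24*I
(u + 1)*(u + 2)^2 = u^3 + 5*u^2 + 8*u + 4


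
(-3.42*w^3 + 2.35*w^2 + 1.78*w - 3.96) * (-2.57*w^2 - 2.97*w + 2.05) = 8.7894*w^5 + 4.1179*w^4 - 18.5651*w^3 + 9.7081*w^2 + 15.4102*w - 8.118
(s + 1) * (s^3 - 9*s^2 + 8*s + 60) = s^4 - 8*s^3 - s^2 + 68*s + 60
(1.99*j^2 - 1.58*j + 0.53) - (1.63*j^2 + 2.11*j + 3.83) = 0.36*j^2 - 3.69*j - 3.3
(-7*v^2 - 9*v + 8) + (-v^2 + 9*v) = 8 - 8*v^2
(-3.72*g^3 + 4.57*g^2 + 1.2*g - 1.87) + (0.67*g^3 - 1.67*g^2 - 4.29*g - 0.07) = -3.05*g^3 + 2.9*g^2 - 3.09*g - 1.94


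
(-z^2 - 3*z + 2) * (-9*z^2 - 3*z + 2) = 9*z^4 + 30*z^3 - 11*z^2 - 12*z + 4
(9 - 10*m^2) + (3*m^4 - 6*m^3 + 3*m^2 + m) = 3*m^4 - 6*m^3 - 7*m^2 + m + 9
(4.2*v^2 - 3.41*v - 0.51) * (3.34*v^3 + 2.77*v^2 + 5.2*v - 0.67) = 14.028*v^5 + 0.2446*v^4 + 10.6909*v^3 - 21.9587*v^2 - 0.3673*v + 0.3417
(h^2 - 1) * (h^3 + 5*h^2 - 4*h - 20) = h^5 + 5*h^4 - 5*h^3 - 25*h^2 + 4*h + 20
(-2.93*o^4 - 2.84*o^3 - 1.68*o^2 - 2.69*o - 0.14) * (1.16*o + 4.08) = -3.3988*o^5 - 15.2488*o^4 - 13.536*o^3 - 9.9748*o^2 - 11.1376*o - 0.5712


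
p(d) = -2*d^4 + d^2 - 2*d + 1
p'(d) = -8*d^3 + 2*d - 2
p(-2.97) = -139.86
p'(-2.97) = 201.64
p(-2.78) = -105.17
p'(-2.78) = 164.32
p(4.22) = -623.91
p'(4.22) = -594.77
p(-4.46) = -761.54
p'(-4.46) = 698.81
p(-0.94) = 2.20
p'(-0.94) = 2.76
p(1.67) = -15.11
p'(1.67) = -35.92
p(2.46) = -71.11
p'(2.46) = -116.18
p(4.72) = -978.82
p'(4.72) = -833.79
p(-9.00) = -13022.00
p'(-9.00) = 5812.00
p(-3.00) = -146.00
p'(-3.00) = 208.00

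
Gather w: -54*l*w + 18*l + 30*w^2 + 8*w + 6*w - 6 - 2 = 18*l + 30*w^2 + w*(14 - 54*l) - 8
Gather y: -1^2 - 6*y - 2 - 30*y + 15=12 - 36*y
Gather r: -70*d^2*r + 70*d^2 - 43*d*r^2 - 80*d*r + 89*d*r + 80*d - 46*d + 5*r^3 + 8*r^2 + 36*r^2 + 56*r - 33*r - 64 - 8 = 70*d^2 + 34*d + 5*r^3 + r^2*(44 - 43*d) + r*(-70*d^2 + 9*d + 23) - 72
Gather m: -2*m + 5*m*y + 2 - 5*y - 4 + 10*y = m*(5*y - 2) + 5*y - 2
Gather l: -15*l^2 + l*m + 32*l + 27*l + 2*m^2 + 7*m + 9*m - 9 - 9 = -15*l^2 + l*(m + 59) + 2*m^2 + 16*m - 18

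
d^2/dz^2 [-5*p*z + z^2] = 2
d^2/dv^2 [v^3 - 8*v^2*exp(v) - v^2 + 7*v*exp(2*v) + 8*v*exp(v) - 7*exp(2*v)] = -8*v^2*exp(v) + 28*v*exp(2*v) - 24*v*exp(v) + 6*v - 2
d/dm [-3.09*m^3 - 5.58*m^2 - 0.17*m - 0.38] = -9.27*m^2 - 11.16*m - 0.17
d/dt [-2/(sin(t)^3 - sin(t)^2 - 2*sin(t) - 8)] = 2*(3*sin(t)^2 - 2*sin(t) - 2)*cos(t)/(-sin(t)^3 + sin(t)^2 + 2*sin(t) + 8)^2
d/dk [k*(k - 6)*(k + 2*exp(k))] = 2*k^2*exp(k) + 3*k^2 - 8*k*exp(k) - 12*k - 12*exp(k)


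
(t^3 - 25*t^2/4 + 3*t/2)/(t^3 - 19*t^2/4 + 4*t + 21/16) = 4*t*(4*t^2 - 25*t + 6)/(16*t^3 - 76*t^2 + 64*t + 21)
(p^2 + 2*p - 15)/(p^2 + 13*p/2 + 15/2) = 2*(p - 3)/(2*p + 3)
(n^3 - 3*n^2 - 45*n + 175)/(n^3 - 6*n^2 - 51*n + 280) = (n - 5)/(n - 8)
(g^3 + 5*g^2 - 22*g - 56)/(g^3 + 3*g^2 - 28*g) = (g + 2)/g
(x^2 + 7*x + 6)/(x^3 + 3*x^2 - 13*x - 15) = (x + 6)/(x^2 + 2*x - 15)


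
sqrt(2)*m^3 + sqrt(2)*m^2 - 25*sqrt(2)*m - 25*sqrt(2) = (m - 5)*(m + 5)*(sqrt(2)*m + sqrt(2))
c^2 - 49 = (c - 7)*(c + 7)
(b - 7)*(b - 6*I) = b^2 - 7*b - 6*I*b + 42*I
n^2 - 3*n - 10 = (n - 5)*(n + 2)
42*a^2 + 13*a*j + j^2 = (6*a + j)*(7*a + j)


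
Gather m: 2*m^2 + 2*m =2*m^2 + 2*m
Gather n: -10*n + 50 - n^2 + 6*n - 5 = -n^2 - 4*n + 45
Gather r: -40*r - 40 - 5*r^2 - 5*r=-5*r^2 - 45*r - 40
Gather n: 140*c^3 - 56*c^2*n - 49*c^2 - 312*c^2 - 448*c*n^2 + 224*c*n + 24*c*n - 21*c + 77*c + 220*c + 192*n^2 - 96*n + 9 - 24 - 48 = 140*c^3 - 361*c^2 + 276*c + n^2*(192 - 448*c) + n*(-56*c^2 + 248*c - 96) - 63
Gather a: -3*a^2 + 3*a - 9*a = -3*a^2 - 6*a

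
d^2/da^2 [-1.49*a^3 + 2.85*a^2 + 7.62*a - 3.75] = 5.7 - 8.94*a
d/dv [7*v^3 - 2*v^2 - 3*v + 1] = 21*v^2 - 4*v - 3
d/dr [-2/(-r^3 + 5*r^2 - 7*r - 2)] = 2*(-3*r^2 + 10*r - 7)/(r^3 - 5*r^2 + 7*r + 2)^2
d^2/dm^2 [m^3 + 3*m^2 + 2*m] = 6*m + 6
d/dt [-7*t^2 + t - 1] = 1 - 14*t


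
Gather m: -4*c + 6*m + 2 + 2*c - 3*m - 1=-2*c + 3*m + 1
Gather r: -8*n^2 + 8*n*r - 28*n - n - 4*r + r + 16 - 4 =-8*n^2 - 29*n + r*(8*n - 3) + 12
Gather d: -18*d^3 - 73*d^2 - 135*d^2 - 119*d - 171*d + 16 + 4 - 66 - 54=-18*d^3 - 208*d^2 - 290*d - 100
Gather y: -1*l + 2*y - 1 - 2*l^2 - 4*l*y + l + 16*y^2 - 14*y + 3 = -2*l^2 + 16*y^2 + y*(-4*l - 12) + 2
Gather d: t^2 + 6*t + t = t^2 + 7*t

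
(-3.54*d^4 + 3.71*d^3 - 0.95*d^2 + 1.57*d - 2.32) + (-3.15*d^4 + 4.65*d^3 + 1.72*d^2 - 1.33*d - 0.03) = -6.69*d^4 + 8.36*d^3 + 0.77*d^2 + 0.24*d - 2.35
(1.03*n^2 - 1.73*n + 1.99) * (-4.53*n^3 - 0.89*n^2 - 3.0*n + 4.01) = -4.6659*n^5 + 6.9202*n^4 - 10.565*n^3 + 7.5492*n^2 - 12.9073*n + 7.9799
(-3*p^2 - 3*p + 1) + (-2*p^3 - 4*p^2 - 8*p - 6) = -2*p^3 - 7*p^2 - 11*p - 5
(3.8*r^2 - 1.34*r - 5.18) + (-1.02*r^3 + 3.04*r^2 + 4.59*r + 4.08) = -1.02*r^3 + 6.84*r^2 + 3.25*r - 1.1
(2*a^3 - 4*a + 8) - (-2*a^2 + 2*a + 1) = 2*a^3 + 2*a^2 - 6*a + 7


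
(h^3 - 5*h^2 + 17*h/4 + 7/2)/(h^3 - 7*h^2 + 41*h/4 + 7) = (h - 2)/(h - 4)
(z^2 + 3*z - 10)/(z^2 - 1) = (z^2 + 3*z - 10)/(z^2 - 1)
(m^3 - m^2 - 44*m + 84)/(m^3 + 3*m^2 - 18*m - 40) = (m^3 - m^2 - 44*m + 84)/(m^3 + 3*m^2 - 18*m - 40)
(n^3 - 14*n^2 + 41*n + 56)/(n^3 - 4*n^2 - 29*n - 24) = (n - 7)/(n + 3)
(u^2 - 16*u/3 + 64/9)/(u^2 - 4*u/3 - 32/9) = (3*u - 8)/(3*u + 4)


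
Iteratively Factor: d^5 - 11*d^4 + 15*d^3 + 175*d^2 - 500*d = (d - 5)*(d^4 - 6*d^3 - 15*d^2 + 100*d) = (d - 5)*(d + 4)*(d^3 - 10*d^2 + 25*d) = (d - 5)^2*(d + 4)*(d^2 - 5*d) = (d - 5)^3*(d + 4)*(d)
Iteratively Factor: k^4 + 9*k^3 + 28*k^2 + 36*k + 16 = (k + 2)*(k^3 + 7*k^2 + 14*k + 8) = (k + 2)^2*(k^2 + 5*k + 4) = (k + 2)^2*(k + 4)*(k + 1)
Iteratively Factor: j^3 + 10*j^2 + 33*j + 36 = (j + 3)*(j^2 + 7*j + 12) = (j + 3)^2*(j + 4)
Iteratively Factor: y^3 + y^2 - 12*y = (y - 3)*(y^2 + 4*y) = (y - 3)*(y + 4)*(y)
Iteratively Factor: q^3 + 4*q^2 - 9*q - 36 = (q - 3)*(q^2 + 7*q + 12) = (q - 3)*(q + 4)*(q + 3)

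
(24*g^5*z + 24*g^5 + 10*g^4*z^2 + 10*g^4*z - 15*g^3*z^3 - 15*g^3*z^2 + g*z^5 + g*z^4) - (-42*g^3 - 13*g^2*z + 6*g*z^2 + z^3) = 24*g^5*z + 24*g^5 + 10*g^4*z^2 + 10*g^4*z - 15*g^3*z^3 - 15*g^3*z^2 + 42*g^3 + 13*g^2*z + g*z^5 + g*z^4 - 6*g*z^2 - z^3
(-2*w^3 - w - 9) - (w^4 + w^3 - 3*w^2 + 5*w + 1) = -w^4 - 3*w^3 + 3*w^2 - 6*w - 10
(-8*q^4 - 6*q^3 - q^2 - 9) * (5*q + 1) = -40*q^5 - 38*q^4 - 11*q^3 - q^2 - 45*q - 9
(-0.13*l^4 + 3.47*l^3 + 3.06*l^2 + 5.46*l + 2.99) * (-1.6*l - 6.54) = 0.208*l^5 - 4.7018*l^4 - 27.5898*l^3 - 28.7484*l^2 - 40.4924*l - 19.5546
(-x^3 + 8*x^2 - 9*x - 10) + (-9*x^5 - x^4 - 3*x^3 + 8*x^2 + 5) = -9*x^5 - x^4 - 4*x^3 + 16*x^2 - 9*x - 5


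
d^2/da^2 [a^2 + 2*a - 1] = 2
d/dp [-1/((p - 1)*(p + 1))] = 2*p/((p - 1)^2*(p + 1)^2)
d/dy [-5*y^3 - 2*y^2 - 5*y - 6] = -15*y^2 - 4*y - 5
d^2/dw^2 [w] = 0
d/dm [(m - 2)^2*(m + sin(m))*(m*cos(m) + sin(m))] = (m - 2)*((2 - m)*(m + sin(m))*(m*sin(m) - 2*cos(m)) + (m - 2)*(m*cos(m) + sin(m))*(cos(m) + 1) + 2*(m + sin(m))*(m*cos(m) + sin(m)))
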